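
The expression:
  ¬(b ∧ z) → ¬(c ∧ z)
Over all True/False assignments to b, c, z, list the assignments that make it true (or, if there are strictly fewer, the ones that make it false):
is false only for:
  b=False, c=True, z=True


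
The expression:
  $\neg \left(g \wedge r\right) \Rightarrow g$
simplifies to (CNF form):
$g$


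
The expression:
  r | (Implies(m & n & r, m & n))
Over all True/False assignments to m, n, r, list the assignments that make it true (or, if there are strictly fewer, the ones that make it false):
is always true.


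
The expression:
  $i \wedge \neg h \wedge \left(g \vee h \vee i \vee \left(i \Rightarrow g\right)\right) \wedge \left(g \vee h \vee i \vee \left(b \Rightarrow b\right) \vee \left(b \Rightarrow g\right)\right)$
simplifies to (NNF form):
$i \wedge \neg h$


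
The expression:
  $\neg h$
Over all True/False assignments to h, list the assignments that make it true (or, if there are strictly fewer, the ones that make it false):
is true only for:
  h=False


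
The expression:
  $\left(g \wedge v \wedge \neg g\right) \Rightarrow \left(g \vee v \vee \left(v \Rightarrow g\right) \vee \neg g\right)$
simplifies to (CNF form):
$\text{True}$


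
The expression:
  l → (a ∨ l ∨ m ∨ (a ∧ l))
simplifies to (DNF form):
True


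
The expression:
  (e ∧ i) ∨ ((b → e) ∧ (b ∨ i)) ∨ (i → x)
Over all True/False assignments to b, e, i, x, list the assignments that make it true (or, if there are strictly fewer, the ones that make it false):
is false only for:
  b=True, e=False, i=True, x=False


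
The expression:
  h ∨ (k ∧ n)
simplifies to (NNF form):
h ∨ (k ∧ n)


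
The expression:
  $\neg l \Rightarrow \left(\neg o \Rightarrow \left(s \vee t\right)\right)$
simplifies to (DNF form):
$l \vee o \vee s \vee t$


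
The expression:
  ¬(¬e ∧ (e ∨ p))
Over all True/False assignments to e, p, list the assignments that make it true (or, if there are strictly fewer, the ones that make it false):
is false only for:
  e=False, p=True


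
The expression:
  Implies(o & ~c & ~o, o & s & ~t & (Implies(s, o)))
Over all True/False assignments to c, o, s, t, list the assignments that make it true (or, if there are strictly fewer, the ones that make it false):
is always true.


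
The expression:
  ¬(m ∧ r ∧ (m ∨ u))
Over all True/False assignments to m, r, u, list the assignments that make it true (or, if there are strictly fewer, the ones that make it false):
is false only for:
  m=True, r=True, u=False;
  m=True, r=True, u=True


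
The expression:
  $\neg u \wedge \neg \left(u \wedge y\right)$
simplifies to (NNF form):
$\neg u$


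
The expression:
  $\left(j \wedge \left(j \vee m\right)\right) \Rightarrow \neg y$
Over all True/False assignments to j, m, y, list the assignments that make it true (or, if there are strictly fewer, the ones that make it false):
is false only for:
  j=True, m=False, y=True;
  j=True, m=True, y=True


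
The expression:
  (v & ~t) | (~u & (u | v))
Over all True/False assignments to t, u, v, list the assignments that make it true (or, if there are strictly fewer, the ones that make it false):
is true only for:
  t=False, u=False, v=True;
  t=False, u=True, v=True;
  t=True, u=False, v=True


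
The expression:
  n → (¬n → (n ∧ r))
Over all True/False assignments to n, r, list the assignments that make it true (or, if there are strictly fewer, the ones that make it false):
is always true.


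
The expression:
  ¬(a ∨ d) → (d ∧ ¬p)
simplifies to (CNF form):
a ∨ d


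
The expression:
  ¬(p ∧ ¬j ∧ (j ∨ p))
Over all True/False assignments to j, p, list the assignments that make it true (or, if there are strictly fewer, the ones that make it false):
is false only for:
  j=False, p=True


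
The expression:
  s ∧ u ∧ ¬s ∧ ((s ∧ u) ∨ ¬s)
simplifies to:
False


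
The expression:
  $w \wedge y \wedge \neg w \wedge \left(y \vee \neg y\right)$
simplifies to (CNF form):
$\text{False}$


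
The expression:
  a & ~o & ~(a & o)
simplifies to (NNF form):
a & ~o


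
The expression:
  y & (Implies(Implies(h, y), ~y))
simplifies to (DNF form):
False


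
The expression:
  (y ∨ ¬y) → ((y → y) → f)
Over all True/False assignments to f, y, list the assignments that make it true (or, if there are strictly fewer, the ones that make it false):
is true only for:
  f=True, y=False;
  f=True, y=True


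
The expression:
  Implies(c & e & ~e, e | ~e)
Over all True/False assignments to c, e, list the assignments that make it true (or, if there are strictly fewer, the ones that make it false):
is always true.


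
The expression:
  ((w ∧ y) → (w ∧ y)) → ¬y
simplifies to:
¬y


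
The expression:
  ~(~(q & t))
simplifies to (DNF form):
q & t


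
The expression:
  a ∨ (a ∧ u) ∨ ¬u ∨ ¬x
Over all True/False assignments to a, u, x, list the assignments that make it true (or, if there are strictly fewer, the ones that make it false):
is false only for:
  a=False, u=True, x=True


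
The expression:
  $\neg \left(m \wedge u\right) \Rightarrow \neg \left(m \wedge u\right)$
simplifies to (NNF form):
$\text{True}$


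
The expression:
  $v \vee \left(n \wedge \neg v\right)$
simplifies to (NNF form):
$n \vee v$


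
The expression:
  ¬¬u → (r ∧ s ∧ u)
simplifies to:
(r ∧ s) ∨ ¬u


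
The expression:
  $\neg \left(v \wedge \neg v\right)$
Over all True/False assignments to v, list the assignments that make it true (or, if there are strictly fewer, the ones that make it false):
is always true.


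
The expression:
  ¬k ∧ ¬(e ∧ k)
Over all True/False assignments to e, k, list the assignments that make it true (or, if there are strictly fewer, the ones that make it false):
is true only for:
  e=False, k=False;
  e=True, k=False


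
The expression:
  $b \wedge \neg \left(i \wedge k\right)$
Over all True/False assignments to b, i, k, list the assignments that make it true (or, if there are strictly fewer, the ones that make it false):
is true only for:
  b=True, i=False, k=False;
  b=True, i=False, k=True;
  b=True, i=True, k=False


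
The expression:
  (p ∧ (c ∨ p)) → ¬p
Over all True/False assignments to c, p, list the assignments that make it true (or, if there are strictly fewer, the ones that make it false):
is true only for:
  c=False, p=False;
  c=True, p=False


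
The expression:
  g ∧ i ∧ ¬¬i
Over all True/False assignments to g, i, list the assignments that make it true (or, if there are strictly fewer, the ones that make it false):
is true only for:
  g=True, i=True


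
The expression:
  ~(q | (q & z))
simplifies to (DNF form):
~q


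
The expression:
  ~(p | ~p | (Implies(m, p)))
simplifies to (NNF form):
False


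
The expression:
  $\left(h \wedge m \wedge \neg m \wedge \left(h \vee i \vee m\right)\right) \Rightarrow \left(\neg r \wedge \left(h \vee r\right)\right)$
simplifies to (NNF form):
$\text{True}$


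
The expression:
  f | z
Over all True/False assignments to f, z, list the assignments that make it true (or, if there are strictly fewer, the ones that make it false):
is false only for:
  f=False, z=False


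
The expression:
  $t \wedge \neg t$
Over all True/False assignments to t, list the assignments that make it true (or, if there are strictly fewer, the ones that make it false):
is never true.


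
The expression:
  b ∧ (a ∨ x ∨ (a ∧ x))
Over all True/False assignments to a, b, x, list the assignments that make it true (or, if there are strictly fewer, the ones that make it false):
is true only for:
  a=False, b=True, x=True;
  a=True, b=True, x=False;
  a=True, b=True, x=True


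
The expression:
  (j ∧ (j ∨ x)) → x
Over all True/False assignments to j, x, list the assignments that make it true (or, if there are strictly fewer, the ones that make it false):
is false only for:
  j=True, x=False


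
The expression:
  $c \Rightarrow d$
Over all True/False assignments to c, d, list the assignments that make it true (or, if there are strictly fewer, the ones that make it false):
is false only for:
  c=True, d=False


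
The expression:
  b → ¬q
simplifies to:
¬b ∨ ¬q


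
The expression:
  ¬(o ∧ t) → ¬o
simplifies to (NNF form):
t ∨ ¬o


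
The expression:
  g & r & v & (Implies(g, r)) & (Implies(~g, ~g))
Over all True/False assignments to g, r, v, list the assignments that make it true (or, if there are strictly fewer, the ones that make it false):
is true only for:
  g=True, r=True, v=True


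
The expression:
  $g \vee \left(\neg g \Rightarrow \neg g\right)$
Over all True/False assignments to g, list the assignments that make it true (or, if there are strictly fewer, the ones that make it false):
is always true.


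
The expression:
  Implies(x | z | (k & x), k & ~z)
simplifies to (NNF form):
~z & (k | ~x)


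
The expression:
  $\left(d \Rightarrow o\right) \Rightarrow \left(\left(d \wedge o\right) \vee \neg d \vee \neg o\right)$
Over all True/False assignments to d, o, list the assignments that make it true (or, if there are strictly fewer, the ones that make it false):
is always true.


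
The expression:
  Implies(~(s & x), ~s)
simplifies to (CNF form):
x | ~s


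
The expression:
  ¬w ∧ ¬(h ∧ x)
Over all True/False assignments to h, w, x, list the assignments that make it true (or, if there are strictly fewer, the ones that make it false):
is true only for:
  h=False, w=False, x=False;
  h=False, w=False, x=True;
  h=True, w=False, x=False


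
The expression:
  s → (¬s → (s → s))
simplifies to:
True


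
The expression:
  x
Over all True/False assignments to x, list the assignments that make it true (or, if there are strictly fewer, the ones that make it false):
is true only for:
  x=True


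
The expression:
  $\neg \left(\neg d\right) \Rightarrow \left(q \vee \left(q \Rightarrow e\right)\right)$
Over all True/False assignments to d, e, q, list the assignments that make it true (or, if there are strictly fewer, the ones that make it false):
is always true.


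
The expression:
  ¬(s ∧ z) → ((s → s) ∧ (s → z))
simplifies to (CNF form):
z ∨ ¬s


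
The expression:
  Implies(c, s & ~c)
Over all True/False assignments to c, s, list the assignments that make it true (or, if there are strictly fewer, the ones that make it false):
is true only for:
  c=False, s=False;
  c=False, s=True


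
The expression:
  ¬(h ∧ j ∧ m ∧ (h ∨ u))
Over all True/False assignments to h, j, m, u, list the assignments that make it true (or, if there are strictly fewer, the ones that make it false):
is false only for:
  h=True, j=True, m=True, u=False;
  h=True, j=True, m=True, u=True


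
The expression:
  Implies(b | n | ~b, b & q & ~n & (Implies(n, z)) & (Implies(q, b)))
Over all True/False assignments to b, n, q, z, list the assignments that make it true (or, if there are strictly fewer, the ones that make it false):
is true only for:
  b=True, n=False, q=True, z=False;
  b=True, n=False, q=True, z=True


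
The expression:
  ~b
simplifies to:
~b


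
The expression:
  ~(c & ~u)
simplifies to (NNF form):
u | ~c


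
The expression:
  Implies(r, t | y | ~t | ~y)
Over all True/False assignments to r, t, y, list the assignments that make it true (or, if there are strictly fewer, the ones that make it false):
is always true.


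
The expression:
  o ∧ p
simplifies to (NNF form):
o ∧ p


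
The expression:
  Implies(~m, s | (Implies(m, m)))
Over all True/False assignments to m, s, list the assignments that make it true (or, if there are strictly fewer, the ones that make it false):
is always true.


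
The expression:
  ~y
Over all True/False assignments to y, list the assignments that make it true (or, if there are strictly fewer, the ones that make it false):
is true only for:
  y=False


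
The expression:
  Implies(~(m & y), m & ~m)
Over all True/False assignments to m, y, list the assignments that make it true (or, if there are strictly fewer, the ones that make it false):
is true only for:
  m=True, y=True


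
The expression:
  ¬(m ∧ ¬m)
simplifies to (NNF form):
True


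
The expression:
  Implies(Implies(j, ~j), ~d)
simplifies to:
j | ~d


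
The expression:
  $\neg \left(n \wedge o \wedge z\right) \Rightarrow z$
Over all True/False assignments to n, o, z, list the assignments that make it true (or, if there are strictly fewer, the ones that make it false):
is true only for:
  n=False, o=False, z=True;
  n=False, o=True, z=True;
  n=True, o=False, z=True;
  n=True, o=True, z=True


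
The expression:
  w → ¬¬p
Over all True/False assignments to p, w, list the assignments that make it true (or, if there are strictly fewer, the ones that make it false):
is false only for:
  p=False, w=True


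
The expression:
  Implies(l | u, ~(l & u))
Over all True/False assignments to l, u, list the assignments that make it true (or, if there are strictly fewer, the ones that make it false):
is false only for:
  l=True, u=True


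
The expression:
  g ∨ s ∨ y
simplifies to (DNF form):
g ∨ s ∨ y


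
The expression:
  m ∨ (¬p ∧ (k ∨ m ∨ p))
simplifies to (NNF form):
m ∨ (k ∧ ¬p)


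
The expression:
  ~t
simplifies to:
~t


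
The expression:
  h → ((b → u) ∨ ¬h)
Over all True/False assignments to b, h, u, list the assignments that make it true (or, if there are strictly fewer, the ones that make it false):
is false only for:
  b=True, h=True, u=False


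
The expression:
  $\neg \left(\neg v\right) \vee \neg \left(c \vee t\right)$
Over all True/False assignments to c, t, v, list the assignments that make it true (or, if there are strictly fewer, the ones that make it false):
is false only for:
  c=False, t=True, v=False;
  c=True, t=False, v=False;
  c=True, t=True, v=False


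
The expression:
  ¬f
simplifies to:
¬f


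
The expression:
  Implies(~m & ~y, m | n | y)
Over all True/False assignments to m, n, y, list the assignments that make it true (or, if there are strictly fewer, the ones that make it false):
is false only for:
  m=False, n=False, y=False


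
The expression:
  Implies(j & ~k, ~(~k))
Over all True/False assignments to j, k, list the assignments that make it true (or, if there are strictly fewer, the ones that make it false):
is false only for:
  j=True, k=False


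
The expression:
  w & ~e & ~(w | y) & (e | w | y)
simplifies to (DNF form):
False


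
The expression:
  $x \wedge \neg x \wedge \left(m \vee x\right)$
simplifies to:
$\text{False}$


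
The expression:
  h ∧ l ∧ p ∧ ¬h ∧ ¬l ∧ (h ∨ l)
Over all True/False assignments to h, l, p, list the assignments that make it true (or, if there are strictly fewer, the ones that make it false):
is never true.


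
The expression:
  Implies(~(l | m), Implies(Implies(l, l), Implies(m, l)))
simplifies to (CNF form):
True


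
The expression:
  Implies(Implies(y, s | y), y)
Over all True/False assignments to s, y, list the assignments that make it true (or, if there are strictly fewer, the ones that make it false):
is true only for:
  s=False, y=True;
  s=True, y=True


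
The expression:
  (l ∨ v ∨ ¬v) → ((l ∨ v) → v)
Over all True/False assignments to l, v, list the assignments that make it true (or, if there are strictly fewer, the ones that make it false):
is false only for:
  l=True, v=False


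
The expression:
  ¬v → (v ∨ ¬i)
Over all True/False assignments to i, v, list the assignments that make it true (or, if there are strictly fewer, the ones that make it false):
is false only for:
  i=True, v=False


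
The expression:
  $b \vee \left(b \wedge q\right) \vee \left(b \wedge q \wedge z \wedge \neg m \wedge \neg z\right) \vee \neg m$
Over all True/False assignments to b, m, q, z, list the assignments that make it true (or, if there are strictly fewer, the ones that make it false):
is false only for:
  b=False, m=True, q=False, z=False;
  b=False, m=True, q=False, z=True;
  b=False, m=True, q=True, z=False;
  b=False, m=True, q=True, z=True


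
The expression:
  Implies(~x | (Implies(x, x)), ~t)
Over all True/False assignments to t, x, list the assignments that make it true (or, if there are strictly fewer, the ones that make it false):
is true only for:
  t=False, x=False;
  t=False, x=True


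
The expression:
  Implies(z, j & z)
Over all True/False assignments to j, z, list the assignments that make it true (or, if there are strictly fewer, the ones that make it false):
is false only for:
  j=False, z=True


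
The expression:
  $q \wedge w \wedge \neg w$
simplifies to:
$\text{False}$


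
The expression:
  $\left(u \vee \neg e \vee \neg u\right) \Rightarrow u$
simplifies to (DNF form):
$u$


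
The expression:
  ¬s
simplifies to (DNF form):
¬s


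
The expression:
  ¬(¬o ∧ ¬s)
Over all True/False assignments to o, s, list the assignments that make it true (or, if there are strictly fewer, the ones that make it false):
is false only for:
  o=False, s=False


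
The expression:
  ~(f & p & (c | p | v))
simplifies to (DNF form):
~f | ~p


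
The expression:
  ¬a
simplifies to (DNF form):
¬a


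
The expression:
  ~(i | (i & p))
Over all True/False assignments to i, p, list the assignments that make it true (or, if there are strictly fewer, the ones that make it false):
is true only for:
  i=False, p=False;
  i=False, p=True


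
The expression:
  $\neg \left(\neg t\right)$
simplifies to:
$t$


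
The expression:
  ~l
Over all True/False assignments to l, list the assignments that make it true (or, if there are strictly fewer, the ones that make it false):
is true only for:
  l=False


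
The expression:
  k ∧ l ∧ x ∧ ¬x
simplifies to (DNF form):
False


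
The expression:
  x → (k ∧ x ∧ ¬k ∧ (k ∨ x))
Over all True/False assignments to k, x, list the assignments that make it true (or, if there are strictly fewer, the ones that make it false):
is true only for:
  k=False, x=False;
  k=True, x=False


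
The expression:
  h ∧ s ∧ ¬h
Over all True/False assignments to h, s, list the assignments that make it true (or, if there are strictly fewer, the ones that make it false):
is never true.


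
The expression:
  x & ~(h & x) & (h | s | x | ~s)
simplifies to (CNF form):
x & ~h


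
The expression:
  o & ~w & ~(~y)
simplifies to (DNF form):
o & y & ~w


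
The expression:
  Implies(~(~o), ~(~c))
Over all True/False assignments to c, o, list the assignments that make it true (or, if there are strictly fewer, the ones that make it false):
is false only for:
  c=False, o=True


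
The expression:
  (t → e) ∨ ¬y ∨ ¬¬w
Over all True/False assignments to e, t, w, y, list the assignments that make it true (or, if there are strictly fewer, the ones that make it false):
is false only for:
  e=False, t=True, w=False, y=True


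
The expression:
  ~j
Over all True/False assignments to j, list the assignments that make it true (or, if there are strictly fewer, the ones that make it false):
is true only for:
  j=False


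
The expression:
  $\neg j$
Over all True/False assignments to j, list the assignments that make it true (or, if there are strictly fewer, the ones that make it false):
is true only for:
  j=False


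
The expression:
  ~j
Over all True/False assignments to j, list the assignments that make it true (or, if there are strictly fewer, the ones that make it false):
is true only for:
  j=False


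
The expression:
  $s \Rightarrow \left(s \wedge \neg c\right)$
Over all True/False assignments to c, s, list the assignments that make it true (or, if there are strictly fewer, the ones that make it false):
is false only for:
  c=True, s=True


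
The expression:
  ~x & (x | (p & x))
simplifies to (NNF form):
False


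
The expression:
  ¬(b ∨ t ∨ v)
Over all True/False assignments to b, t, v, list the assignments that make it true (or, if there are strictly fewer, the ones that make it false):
is true only for:
  b=False, t=False, v=False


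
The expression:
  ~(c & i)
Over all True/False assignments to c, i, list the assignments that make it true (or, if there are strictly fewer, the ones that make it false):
is false only for:
  c=True, i=True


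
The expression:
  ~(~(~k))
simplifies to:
~k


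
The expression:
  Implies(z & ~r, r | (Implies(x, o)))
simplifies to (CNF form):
o | r | ~x | ~z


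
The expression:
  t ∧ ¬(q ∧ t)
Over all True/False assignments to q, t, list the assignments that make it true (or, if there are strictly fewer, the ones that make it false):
is true only for:
  q=False, t=True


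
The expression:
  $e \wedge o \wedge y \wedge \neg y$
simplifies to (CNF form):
$\text{False}$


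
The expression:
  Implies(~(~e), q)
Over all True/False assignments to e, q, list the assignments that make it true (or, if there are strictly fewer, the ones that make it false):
is false only for:
  e=True, q=False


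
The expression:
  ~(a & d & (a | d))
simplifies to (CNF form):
~a | ~d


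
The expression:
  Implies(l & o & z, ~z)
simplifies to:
~l | ~o | ~z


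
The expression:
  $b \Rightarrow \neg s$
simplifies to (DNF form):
$\neg b \vee \neg s$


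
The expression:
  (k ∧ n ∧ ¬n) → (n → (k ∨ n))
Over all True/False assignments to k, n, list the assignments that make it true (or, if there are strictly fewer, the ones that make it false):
is always true.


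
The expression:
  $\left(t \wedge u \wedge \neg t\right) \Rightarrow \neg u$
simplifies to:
$\text{True}$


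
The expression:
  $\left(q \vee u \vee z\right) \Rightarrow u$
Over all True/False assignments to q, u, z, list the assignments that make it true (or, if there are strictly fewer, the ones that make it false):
is false only for:
  q=False, u=False, z=True;
  q=True, u=False, z=False;
  q=True, u=False, z=True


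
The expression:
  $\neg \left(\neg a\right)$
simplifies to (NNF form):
$a$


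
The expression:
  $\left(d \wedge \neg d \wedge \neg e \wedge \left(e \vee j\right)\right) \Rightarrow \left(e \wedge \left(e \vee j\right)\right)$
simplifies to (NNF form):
$\text{True}$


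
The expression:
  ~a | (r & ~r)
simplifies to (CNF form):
~a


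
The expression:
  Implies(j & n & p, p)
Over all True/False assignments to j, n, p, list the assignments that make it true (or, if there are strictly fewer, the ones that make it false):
is always true.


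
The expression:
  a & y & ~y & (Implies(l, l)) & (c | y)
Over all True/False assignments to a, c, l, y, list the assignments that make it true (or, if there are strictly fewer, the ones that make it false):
is never true.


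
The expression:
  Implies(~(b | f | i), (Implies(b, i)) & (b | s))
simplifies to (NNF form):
b | f | i | s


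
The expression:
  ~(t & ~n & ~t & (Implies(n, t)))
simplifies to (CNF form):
True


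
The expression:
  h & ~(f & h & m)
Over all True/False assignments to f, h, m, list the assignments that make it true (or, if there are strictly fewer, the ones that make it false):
is true only for:
  f=False, h=True, m=False;
  f=False, h=True, m=True;
  f=True, h=True, m=False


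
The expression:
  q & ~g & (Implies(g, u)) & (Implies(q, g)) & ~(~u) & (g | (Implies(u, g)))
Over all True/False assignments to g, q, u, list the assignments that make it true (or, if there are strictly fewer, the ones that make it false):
is never true.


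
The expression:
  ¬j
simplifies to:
¬j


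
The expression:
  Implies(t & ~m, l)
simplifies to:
l | m | ~t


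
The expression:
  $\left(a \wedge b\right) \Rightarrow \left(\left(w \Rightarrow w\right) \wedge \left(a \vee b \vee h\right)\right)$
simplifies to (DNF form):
$\text{True}$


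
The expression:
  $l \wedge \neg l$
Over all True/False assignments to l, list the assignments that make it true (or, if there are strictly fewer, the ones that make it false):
is never true.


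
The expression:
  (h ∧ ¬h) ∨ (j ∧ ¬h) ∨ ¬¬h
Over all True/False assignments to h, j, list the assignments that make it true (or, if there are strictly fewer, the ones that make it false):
is false only for:
  h=False, j=False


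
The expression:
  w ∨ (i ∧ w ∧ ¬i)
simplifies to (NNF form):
w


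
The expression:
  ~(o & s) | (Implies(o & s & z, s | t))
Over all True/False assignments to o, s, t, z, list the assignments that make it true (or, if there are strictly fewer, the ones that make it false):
is always true.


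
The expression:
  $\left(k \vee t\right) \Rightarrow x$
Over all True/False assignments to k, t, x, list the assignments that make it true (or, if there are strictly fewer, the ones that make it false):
is false only for:
  k=False, t=True, x=False;
  k=True, t=False, x=False;
  k=True, t=True, x=False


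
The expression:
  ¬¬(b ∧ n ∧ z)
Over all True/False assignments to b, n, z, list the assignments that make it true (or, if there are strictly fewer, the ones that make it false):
is true only for:
  b=True, n=True, z=True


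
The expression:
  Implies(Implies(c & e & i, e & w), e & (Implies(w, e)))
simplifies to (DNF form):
e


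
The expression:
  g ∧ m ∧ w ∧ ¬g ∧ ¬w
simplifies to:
False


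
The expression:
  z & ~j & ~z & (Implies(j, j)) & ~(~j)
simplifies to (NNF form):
False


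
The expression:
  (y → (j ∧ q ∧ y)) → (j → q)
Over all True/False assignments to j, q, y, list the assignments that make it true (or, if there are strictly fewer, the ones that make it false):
is false only for:
  j=True, q=False, y=False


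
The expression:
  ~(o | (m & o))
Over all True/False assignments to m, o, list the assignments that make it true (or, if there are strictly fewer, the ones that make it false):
is true only for:
  m=False, o=False;
  m=True, o=False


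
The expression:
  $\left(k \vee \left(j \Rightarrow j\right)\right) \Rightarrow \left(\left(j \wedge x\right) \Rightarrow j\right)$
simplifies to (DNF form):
$\text{True}$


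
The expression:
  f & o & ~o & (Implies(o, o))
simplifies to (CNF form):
False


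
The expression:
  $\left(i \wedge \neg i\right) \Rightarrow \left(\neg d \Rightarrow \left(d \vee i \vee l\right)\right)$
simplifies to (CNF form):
$\text{True}$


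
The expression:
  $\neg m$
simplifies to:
$\neg m$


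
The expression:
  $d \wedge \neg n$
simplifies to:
$d \wedge \neg n$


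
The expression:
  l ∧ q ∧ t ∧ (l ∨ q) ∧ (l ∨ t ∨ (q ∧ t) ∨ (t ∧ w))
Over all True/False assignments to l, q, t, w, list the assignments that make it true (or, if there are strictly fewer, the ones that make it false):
is true only for:
  l=True, q=True, t=True, w=False;
  l=True, q=True, t=True, w=True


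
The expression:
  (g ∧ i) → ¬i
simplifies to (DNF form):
¬g ∨ ¬i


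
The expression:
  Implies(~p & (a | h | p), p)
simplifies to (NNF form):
p | (~a & ~h)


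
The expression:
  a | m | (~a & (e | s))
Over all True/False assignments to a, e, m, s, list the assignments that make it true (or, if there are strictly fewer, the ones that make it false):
is false only for:
  a=False, e=False, m=False, s=False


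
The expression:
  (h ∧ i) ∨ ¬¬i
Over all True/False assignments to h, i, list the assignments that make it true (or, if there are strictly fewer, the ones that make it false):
is true only for:
  h=False, i=True;
  h=True, i=True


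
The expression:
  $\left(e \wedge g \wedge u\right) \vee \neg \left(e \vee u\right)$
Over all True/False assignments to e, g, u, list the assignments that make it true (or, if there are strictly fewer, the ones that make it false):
is true only for:
  e=False, g=False, u=False;
  e=False, g=True, u=False;
  e=True, g=True, u=True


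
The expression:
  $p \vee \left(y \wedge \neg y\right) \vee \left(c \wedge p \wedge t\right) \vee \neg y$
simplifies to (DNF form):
$p \vee \neg y$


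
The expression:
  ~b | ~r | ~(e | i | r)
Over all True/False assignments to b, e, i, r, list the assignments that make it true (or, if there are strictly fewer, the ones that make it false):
is false only for:
  b=True, e=False, i=False, r=True;
  b=True, e=False, i=True, r=True;
  b=True, e=True, i=False, r=True;
  b=True, e=True, i=True, r=True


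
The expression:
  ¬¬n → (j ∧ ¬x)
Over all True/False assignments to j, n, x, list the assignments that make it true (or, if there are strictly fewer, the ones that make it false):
is false only for:
  j=False, n=True, x=False;
  j=False, n=True, x=True;
  j=True, n=True, x=True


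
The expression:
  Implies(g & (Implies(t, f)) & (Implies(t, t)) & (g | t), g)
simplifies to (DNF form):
True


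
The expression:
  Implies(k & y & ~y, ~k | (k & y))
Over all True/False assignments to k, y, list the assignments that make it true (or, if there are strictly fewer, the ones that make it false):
is always true.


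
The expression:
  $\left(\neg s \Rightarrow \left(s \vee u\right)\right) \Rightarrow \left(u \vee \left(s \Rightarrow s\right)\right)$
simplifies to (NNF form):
$\text{True}$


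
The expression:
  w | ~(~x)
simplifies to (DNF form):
w | x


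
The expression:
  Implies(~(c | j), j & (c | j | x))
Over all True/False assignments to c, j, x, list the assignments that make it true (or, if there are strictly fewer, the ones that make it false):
is false only for:
  c=False, j=False, x=False;
  c=False, j=False, x=True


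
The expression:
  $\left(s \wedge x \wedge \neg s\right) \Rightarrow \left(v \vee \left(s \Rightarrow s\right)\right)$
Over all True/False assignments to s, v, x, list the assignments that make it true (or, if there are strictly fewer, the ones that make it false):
is always true.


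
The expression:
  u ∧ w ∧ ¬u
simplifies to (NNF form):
False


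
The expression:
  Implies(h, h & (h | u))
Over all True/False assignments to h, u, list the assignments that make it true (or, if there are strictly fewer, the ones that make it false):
is always true.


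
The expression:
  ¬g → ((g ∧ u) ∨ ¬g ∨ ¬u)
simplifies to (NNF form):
True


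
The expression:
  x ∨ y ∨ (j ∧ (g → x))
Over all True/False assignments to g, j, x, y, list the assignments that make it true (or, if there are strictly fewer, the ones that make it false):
is false only for:
  g=False, j=False, x=False, y=False;
  g=True, j=False, x=False, y=False;
  g=True, j=True, x=False, y=False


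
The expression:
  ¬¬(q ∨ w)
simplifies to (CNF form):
q ∨ w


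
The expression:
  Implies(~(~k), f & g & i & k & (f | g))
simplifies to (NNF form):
~k | (f & g & i)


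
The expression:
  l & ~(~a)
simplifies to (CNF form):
a & l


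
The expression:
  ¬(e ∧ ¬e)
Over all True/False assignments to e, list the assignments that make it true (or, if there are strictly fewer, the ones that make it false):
is always true.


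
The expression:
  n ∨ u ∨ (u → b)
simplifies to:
True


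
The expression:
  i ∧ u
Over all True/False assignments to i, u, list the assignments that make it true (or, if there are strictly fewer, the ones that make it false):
is true only for:
  i=True, u=True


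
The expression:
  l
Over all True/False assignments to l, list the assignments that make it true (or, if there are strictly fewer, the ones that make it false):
is true only for:
  l=True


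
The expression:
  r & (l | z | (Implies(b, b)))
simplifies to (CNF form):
r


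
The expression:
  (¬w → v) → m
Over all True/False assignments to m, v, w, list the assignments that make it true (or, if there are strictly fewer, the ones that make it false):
is false only for:
  m=False, v=False, w=True;
  m=False, v=True, w=False;
  m=False, v=True, w=True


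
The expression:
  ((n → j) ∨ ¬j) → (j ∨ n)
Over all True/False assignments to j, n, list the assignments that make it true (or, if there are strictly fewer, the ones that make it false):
is false only for:
  j=False, n=False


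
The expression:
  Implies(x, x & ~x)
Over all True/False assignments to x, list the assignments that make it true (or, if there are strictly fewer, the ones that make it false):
is true only for:
  x=False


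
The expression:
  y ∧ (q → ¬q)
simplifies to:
y ∧ ¬q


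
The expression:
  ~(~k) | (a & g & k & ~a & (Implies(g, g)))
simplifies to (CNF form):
k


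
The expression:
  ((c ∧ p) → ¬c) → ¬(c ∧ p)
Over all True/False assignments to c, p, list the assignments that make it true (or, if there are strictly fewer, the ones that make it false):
is always true.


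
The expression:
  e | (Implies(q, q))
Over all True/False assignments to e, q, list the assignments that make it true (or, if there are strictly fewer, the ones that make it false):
is always true.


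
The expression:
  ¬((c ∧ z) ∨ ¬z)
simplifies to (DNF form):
z ∧ ¬c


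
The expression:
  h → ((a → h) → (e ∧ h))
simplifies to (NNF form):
e ∨ ¬h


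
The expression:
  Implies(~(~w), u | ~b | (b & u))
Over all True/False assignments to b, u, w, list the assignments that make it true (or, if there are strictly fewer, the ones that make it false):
is false only for:
  b=True, u=False, w=True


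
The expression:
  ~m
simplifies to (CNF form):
~m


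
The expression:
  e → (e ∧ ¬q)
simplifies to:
¬e ∨ ¬q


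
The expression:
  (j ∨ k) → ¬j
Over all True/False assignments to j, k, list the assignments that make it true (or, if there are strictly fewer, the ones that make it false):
is true only for:
  j=False, k=False;
  j=False, k=True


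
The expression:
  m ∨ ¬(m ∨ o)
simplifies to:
m ∨ ¬o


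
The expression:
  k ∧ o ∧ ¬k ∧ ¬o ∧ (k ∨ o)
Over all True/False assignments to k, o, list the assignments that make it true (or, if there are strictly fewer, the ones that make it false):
is never true.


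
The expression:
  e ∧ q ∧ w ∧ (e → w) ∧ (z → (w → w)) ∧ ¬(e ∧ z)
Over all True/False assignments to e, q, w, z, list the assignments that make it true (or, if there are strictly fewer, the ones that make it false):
is true only for:
  e=True, q=True, w=True, z=False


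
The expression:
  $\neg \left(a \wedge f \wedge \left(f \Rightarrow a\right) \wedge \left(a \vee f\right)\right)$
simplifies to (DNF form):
$\neg a \vee \neg f$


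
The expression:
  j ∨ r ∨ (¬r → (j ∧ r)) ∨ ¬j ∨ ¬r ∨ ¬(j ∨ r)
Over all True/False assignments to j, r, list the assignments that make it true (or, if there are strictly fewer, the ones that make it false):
is always true.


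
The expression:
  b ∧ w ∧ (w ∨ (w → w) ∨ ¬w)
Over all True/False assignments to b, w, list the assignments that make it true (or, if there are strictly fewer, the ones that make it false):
is true only for:
  b=True, w=True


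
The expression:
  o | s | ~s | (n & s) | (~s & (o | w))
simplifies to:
True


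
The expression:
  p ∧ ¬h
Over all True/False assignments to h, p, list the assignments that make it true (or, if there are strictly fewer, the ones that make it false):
is true only for:
  h=False, p=True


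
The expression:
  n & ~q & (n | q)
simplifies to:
n & ~q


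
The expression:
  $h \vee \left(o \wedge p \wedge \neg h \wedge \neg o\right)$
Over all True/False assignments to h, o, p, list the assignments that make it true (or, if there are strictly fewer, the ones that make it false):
is true only for:
  h=True, o=False, p=False;
  h=True, o=False, p=True;
  h=True, o=True, p=False;
  h=True, o=True, p=True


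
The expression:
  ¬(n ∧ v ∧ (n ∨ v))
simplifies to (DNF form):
¬n ∨ ¬v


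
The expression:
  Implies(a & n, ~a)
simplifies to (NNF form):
~a | ~n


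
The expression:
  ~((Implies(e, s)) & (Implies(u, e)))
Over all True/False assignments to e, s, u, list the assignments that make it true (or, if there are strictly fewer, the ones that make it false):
is true only for:
  e=False, s=False, u=True;
  e=False, s=True, u=True;
  e=True, s=False, u=False;
  e=True, s=False, u=True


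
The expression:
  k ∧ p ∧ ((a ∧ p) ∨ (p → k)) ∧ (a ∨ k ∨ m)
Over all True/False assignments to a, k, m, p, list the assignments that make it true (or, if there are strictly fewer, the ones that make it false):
is true only for:
  a=False, k=True, m=False, p=True;
  a=False, k=True, m=True, p=True;
  a=True, k=True, m=False, p=True;
  a=True, k=True, m=True, p=True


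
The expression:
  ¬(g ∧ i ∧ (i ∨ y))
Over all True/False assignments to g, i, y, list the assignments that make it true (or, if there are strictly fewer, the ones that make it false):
is false only for:
  g=True, i=True, y=False;
  g=True, i=True, y=True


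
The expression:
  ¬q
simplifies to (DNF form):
¬q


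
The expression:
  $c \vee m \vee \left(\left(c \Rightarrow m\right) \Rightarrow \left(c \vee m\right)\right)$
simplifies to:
$c \vee m$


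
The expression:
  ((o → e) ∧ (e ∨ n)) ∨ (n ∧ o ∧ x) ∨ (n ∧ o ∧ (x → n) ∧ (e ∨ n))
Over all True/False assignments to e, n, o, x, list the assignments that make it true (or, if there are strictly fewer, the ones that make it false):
is false only for:
  e=False, n=False, o=False, x=False;
  e=False, n=False, o=False, x=True;
  e=False, n=False, o=True, x=False;
  e=False, n=False, o=True, x=True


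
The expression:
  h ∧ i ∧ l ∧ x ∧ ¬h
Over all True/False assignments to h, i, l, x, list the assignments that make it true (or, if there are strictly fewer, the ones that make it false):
is never true.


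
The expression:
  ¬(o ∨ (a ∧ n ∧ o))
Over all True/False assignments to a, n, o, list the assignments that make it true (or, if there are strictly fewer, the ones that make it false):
is true only for:
  a=False, n=False, o=False;
  a=False, n=True, o=False;
  a=True, n=False, o=False;
  a=True, n=True, o=False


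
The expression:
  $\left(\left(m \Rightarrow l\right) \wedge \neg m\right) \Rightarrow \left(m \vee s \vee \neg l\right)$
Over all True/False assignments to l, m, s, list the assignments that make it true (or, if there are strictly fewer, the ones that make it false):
is false only for:
  l=True, m=False, s=False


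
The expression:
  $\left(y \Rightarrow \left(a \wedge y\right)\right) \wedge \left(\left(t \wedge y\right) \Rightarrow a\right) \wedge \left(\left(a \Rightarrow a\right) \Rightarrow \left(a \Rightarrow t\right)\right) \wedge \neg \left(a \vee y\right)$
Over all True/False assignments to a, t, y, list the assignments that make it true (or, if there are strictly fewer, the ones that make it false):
is true only for:
  a=False, t=False, y=False;
  a=False, t=True, y=False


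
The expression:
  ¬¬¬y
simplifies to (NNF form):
¬y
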